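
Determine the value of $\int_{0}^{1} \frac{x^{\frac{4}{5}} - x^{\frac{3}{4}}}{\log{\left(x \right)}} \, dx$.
$- \log{\left(\frac{35}{36} \right)}$

Introduce a parameter $a$ in the exponent: let $I(a) = \int_{0}^{1} \frac{x^{\frac{4}{5}} - x^{a}}{\log{\left(x \right)}} \, dx$.

Since $\dfrac{\partial}{\partial a}\,x^{a} = x^{a} \ln x$, the $\ln x$ in the denominator cancels and
$$\frac{dI}{da} = \int_{0}^{1} -1 x^{a} \, dx = -1 \left[\frac{x^{a+1}}{a+1}\right]_0^1 = - \frac{1}{a + 1}.$$

Integrating with respect to $a$ gives $I(a) = - \log{\left(\frac{5 a}{9} + \frac{5}{9} \right)} + C$.

At $a = \frac{4}{5}$ the integrand is identically $0$, so $I(\frac{4}{5}) = 0$. The closed form gives $0$, hence $C = 0$.

Setting $a = \frac{3}{4}$:
$$I = - \log{\left(\frac{35}{36} \right)}.$$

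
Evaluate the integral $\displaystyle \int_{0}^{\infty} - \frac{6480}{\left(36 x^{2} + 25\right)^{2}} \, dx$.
$- \frac{54 \pi}{25}$

Start from the standard arctangent integral
$$J(a) = \int_{0}^{\infty} - \frac{5}{a^{2} + x^{2}} \, dx = - \frac{5 \pi}{2 a}.$$

Differentiating under the integral sign with respect to $a$,
$$\frac{dJ}{da} = \int_{0}^{\infty} \frac{10 a}{\left(a^{2} + x^{2}\right)^{2}} \, dx = \frac{5 \pi}{2 a^{2}},$$
so $\int_{0}^{\infty} - \frac{5}{\left(a^{2} + x^{2}\right)^{2}} \, dx = - \frac{5 \pi}{4 a^{3}}$.

Setting $a = \frac{5}{6}$:
$$I = - \frac{54 \pi}{25}.$$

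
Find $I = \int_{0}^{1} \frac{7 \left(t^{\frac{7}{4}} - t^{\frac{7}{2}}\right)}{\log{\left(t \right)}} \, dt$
$- \log{\left(\frac{612220032}{19487171} \right)}$

Introduce a parameter $a$ in the exponent: let $I(a) = \int_{0}^{1} \frac{7 \left(t^{\frac{7}{4}} - t^{a}\right)}{\log{\left(t \right)}} \, dt$.

Since $\dfrac{\partial}{\partial a}\,t^{a} = t^{a} \ln t$, the $\ln t$ in the denominator cancels and
$$\frac{dI}{da} = \int_{0}^{1} -7 t^{a} \, dt = -7 \left[\frac{t^{a+1}}{a+1}\right]_0^1 = - \frac{7}{a + 1}.$$

Integrating with respect to $a$ gives $I(a) = - \log{\left(\frac{16384 \left(a + 1\right)^{7}}{19487171} \right)} + C$.

At $a = \frac{7}{4}$ the integrand is identically $0$, so $I(\frac{7}{4}) = 0$. The closed form gives $0$, hence $C = 0$.

Setting $a = \frac{7}{2}$:
$$I = - \log{\left(\frac{612220032}{19487171} \right)}.$$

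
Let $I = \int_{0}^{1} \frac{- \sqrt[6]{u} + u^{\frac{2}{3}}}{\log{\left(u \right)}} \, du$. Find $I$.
$\log{\left(\frac{10}{7} \right)}$

Replace the exponent $\frac{2}{3}$ by a parameter $a$: let $I(a) = \int_{0}^{1} \frac{- \sqrt[6]{u} + u^{a}}{\log{\left(u \right)}} \, du$.

Since $\dfrac{\partial}{\partial a}\,u^{a} = u^{a} \ln u$, the $\ln u$ in the denominator cancels and
$$\frac{dI}{da} = \int_{0}^{1} u^{a} \, du = \left[\frac{u^{a+1}}{a+1}\right]_0^1 = \frac{1}{a + 1}.$$

Integrating with respect to $a$ gives $I(a) = \log{\left(\frac{6 a}{7} + \frac{6}{7} \right)} + C$.

At $a = \frac{1}{6}$ the integrand is identically $0$, so $I(\frac{1}{6}) = 0$. The closed form gives $0$, hence $C = 0$.

Setting $a = \frac{2}{3}$:
$$I = \log{\left(\frac{10}{7} \right)}.$$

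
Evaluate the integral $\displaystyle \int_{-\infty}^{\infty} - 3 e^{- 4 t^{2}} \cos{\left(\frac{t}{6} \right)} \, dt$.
$- \frac{3 \sqrt{\pi}}{2 e^{\frac{1}{576}}}$

Treat the cosine frequency as a parameter and define $I(b) = \int_{-\infty}^{\infty} - 3 e^{- 4 t^{2}} \cos{\left(b t \right)} \, dt$.

Differentiating under the integral sign,
$$I'(b) = \int_{-\infty}^{\infty} 3 t e^{- 4 t^{2}} \sin{\left(b t \right)} \, dt.$$

Integrate $\int_{-\infty}^{\infty} t \sin(b t)\, e^{- 4 t^{2}}\, dt$ by parts with $u = \sin(b t)$ and $dv = t\, e^{- 4 t^{2}}\, dt$, giving $v = - \frac{e^{- 4 t^{2}}}{8}$. The boundary term vanishes and
$$\int_{-\infty}^{\infty} t \sin(b t)\, e^{- 4 t^{2}}\, dt = \frac{b}{8} \int_{-\infty}^{\infty} \cos(b t)\, e^{- 4 t^{2}}\, dt,$$
so $I'(b) = - \frac{b}{8}\, I(b)$.

This is a separable first-order ODE; solving with the initial condition $I(0) = \int_{-\infty}^{\infty} - 3 e^{- 4 t^{2}}\,dt = - \frac{3 \sqrt{\pi}}{2}$ gives
$$I(b) = - \frac{3 \sqrt{\pi} e^{- \frac{b^{2}}{16}}}{2}.$$

Setting $b = \frac{1}{6}$:
$$I = - \frac{3 \sqrt{\pi}}{2 e^{\frac{1}{576}}}.$$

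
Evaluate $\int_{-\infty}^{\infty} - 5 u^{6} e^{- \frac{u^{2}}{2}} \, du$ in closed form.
$- 75 \sqrt{2} \sqrt{\pi}$

Consider the simpler parametrised integral
$$J(a) = \int_{-\infty}^{\infty} - 5 e^{- a u^{2}} \, du = - \frac{5 \sqrt{\pi}}{\sqrt{a}}.$$

Differentiating under the integral sign brings down a factor of $(-u^2)$:
$$\frac{dJ}{da} = \int_{-\infty}^{\infty} 5 u^{2} e^{- a u^{2}} \, du = \frac{5 \sqrt{\pi}}{2 a^{\frac{3}{2}}}.$$

Repeating $3$ times in total — each differentiation brings down another $(-u^2)$ — gives
$$\frac{d^{3}J}{da^{3}} = \int_{-\infty}^{\infty} 5 u^{6} e^{- a u^{2}} \, du = \frac{75 \sqrt{\pi}}{8 a^{\frac{7}{2}}},$$
and the integrand here is $(-1)^{3}$ times the target integrand, so $I = (-1)^{3}\,\frac{d^{3}J}{da^{3}} = - \frac{75 \sqrt{\pi}}{8 a^{\frac{7}{2}}}$.

Setting $a = \frac{1}{2}$:
$$I = - 75 \sqrt{2} \sqrt{\pi}.$$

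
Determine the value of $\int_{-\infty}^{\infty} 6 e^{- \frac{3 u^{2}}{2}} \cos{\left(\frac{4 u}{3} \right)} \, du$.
$\frac{2 \sqrt{6} \sqrt{\pi}}{e^{\frac{8}{27}}}$

Define $I(b) = \int_{-\infty}^{\infty} 6 e^{- \frac{3 u^{2}}{2}} \cos{\left(b u \right)} \, du$.

Differentiating under the integral sign,
$$I'(b) = \int_{-\infty}^{\infty} - 6 u e^{- \frac{3 u^{2}}{2}} \sin{\left(b u \right)} \, du.$$

Integrate $\int_{-\infty}^{\infty} u \sin(b u)\, e^{- \frac{3 u^{2}}{2}}\, du$ by parts with $w = \sin(b u)$ and $dv = u\, e^{- \frac{3 u^{2}}{2}}\, du$, giving $v = - \frac{e^{- \frac{3 u^{2}}{2}}}{3}$. The boundary term vanishes and
$$\int_{-\infty}^{\infty} u \sin(b u)\, e^{- \frac{3 u^{2}}{2}}\, du = \frac{b}{3} \int_{-\infty}^{\infty} \cos(b u)\, e^{- \frac{3 u^{2}}{2}}\, du,$$
so $I'(b) = - \frac{b}{3}\, I(b)$.

This is a separable first-order ODE; solving with the initial condition $I(0) = \int_{-\infty}^{\infty} 6 e^{- \frac{3 u^{2}}{2}}\,du = 2 \sqrt{6} \sqrt{\pi}$ gives
$$I(b) = 2 \sqrt{6} \sqrt{\pi} e^{- \frac{b^{2}}{6}}.$$

Setting $b = \frac{4}{3}$:
$$I = \frac{2 \sqrt{6} \sqrt{\pi}}{e^{\frac{8}{27}}}.$$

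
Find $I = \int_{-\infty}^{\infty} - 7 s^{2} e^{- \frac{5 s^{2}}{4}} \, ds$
$- \frac{28 \sqrt{5} \sqrt{\pi}}{25}$

Consider the simpler parametrised integral
$$J(a) = \int_{-\infty}^{\infty} - 7 e^{- a s^{2}} \, ds = - \frac{7 \sqrt{\pi}}{\sqrt{a}}.$$

Differentiating under the integral sign brings down a factor of $(-s^2)$:
$$\frac{dJ}{da} = \int_{-\infty}^{\infty} 7 s^{2} e^{- a s^{2}} \, ds = \frac{7 \sqrt{\pi}}{2 a^{\frac{3}{2}}}.$$

The integral on the left is $-I$, so $I = - \frac{7 \sqrt{\pi}}{2 a^{\frac{3}{2}}}$.

Setting $a = \frac{5}{4}$:
$$I = - \frac{28 \sqrt{5} \sqrt{\pi}}{25}.$$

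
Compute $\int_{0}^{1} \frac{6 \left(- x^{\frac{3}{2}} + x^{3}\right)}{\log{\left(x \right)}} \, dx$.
$- \log{\left(\frac{15625}{262144} \right)}$

Introduce a parameter $a$ in the exponent: let $I(a) = \int_{0}^{1} \frac{6 \left(x^{3} - x^{a}\right)}{\log{\left(x \right)}} \, dx$.

Since $\dfrac{\partial}{\partial a}\,x^{a} = x^{a} \ln x$, the $\ln x$ in the denominator cancels and
$$\frac{dI}{da} = \int_{0}^{1} -6 x^{a} \, dx = -6 \left[\frac{x^{a+1}}{a+1}\right]_0^1 = - \frac{6}{a + 1}.$$

Integrating with respect to $a$ gives $I(a) = - \log{\left(\frac{\left(a + 1\right)^{6}}{4096} \right)} + C$.

At $a = 3$ the integrand is identically $0$, so $I(3) = 0$. The closed form gives $0$, hence $C = 0$.

Setting $a = \frac{3}{2}$:
$$I = - \log{\left(\frac{15625}{262144} \right)}.$$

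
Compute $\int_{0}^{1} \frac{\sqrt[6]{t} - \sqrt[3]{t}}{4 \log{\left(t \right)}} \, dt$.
$\log{\left(\frac{\sqrt[4]{14}}{2} \right)}$

Consider the one-parameter family: let $I(a) = \int_{0}^{1} \frac{- \sqrt[3]{t} + t^{a}}{4 \log{\left(t \right)}} \, dt$.

Since $\dfrac{\partial}{\partial a}\,t^{a} = t^{a} \ln t$, the $\ln t$ in the denominator cancels and
$$\frac{dI}{da} = \int_{0}^{1} \frac{1}{4} t^{a} \, dt = \frac{1}{4} \left[\frac{t^{a+1}}{a+1}\right]_0^1 = \frac{1}{4 \left(a + 1\right)}.$$

Integrating with respect to $a$ gives $I(a) = \frac{\log{\left(a + 1 \right)}}{4} - \frac{\log{\left(2 \right)}}{2} + \frac{\log{\left(3 \right)}}{4} + C$.

At $a = \frac{1}{3}$ the integrand is identically $0$, so $I(\frac{1}{3}) = 0$. The closed form gives $0$, hence $C = 0$.

Setting $a = \frac{1}{6}$:
$$I = \log{\left(\frac{\sqrt[4]{14}}{2} \right)}.$$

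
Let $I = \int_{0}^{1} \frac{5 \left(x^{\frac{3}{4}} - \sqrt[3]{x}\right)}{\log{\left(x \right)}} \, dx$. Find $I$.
$- \log{\left(\frac{1048576}{4084101} \right)}$

Introduce a parameter $a$ in the exponent: let $I(a) = \int_{0}^{1} \frac{5 \left(x^{\frac{3}{4}} - x^{a}\right)}{\log{\left(x \right)}} \, dx$.

Since $\dfrac{\partial}{\partial a}\,x^{a} = x^{a} \ln x$, the $\ln x$ in the denominator cancels and
$$\frac{dI}{da} = \int_{0}^{1} -5 x^{a} \, dx = -5 \left[\frac{x^{a+1}}{a+1}\right]_0^1 = - \frac{5}{a + 1}.$$

Integrating with respect to $a$ gives $I(a) = - \log{\left(\frac{1024 \left(a + 1\right)^{5}}{16807} \right)} + C$.

At $a = \frac{3}{4}$ the integrand is identically $0$, so $I(\frac{3}{4}) = 0$. The closed form gives $0$, hence $C = 0$.

Setting $a = \frac{1}{3}$:
$$I = - \log{\left(\frac{1048576}{4084101} \right)}.$$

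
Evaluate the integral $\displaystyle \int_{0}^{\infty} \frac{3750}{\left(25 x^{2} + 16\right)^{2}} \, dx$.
$\frac{375 \pi}{128}$

Begin with the known result
$$J(a) = \int_{0}^{\infty} \frac{6}{a^{2} + x^{2}} \, dx = \frac{3 \pi}{a}.$$

Differentiating under the integral sign with respect to $a$,
$$\frac{dJ}{da} = \int_{0}^{\infty} - \frac{12 a}{\left(a^{2} + x^{2}\right)^{2}} \, dx = - \frac{3 \pi}{a^{2}},$$
so $\int_{0}^{\infty} \frac{6}{\left(a^{2} + x^{2}\right)^{2}} \, dx = \frac{3 \pi}{2 a^{3}}$.

Setting $a = \frac{4}{5}$:
$$I = \frac{375 \pi}{128}.$$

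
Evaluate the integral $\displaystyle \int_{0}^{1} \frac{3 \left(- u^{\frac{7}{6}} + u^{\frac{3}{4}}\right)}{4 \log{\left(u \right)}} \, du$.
$\log{\left(\frac{21^{\frac{3}{4}} \sqrt[4]{26}}{26} \right)}$

Consider the one-parameter family: let $I(a) = \int_{0}^{1} \frac{3 \left(u^{\frac{3}{4}} - u^{a}\right)}{4 \log{\left(u \right)}} \, du$.

Since $\dfrac{\partial}{\partial a}\,u^{a} = u^{a} \ln u$, the $\ln u$ in the denominator cancels and
$$\frac{dI}{da} = \int_{0}^{1} - \frac{3}{4} u^{a} \, du = - \frac{3}{4} \left[\frac{u^{a+1}}{a+1}\right]_0^1 = - \frac{3}{4 a + 4}.$$

Integrating with respect to $a$ gives $I(a) = - \frac{3 \log{\left(a + 1 \right)}}{4} - \frac{3 \log{\left(2 \right)}}{2} + \frac{3 \log{\left(7 \right)}}{4} + C$.

At $a = \frac{3}{4}$ the integrand is identically $0$, so $I(\frac{3}{4}) = 0$. The closed form gives $0$, hence $C = 0$.

Setting $a = \frac{7}{6}$:
$$I = \log{\left(\frac{21^{\frac{3}{4}} \sqrt[4]{26}}{26} \right)}.$$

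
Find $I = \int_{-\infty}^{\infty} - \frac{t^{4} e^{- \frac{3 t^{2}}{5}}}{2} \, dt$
$- \frac{25 \sqrt{15} \sqrt{\pi}}{72}$

Start from the elementary integral
$$J(a) = \int_{-\infty}^{\infty} - \frac{e^{- a t^{2}}}{2} \, dt = - \frac{\sqrt{\pi}}{2 \sqrt{a}}.$$

Differentiating under the integral sign brings down a factor of $(-t^2)$:
$$\frac{dJ}{da} = \int_{-\infty}^{\infty} \frac{t^{2} e^{- a t^{2}}}{2} \, dt = \frac{\sqrt{\pi}}{4 a^{\frac{3}{2}}}.$$

Repeating twice in total — each differentiation brings down another $(-t^2)$ — gives
$$\frac{d^{2}J}{da^{2}} = \int_{-\infty}^{\infty} - \frac{t^{4} e^{- a t^{2}}}{2} \, dt = - \frac{3 \sqrt{\pi}}{8 a^{\frac{5}{2}}},$$
and the integrand here is exactly the target integrand, so $I = - \frac{3 \sqrt{\pi}}{8 a^{\frac{5}{2}}}$.

Setting $a = \frac{3}{5}$:
$$I = - \frac{25 \sqrt{15} \sqrt{\pi}}{72}.$$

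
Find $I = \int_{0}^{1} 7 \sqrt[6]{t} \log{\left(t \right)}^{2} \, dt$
$\frac{432}{49}$

Begin with the known integral
$$J(a) = \int_{0}^{1} 7 t^{a} \, dt = \frac{7}{a + 1}.$$

Differentiating under the integral sign brings down a factor of $\ln t$:
$$\frac{dJ}{da} = \int_{0}^{1} 7 t^{a} \log{\left(t \right)} \, dt = - \frac{7}{\left(a + 1\right)^{2}}.$$

Repeating twice in total — each differentiation brings down another $\ln t$ — gives
$$\frac{d^{2}J}{da^{2}} = \int_{0}^{1} 7 t^{a} \log{\left(t \right)}^{2} \, dt = \frac{14}{\left(a + 1\right)^{3}},$$
and the integrand here is exactly the target integrand, so $I = \frac{14}{\left(a + 1\right)^{3}}$.

Setting $a = \frac{1}{6}$:
$$I = \frac{432}{49}.$$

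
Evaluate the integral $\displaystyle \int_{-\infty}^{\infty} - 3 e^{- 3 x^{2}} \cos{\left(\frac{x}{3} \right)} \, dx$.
$- \frac{\sqrt{3} \sqrt{\pi}}{e^{\frac{1}{108}}}$

Let $b$ denote the cosine frequency and define $I(b) = \int_{-\infty}^{\infty} - 3 e^{- 3 x^{2}} \cos{\left(b x \right)} \, dx$.

Differentiating under the integral sign,
$$I'(b) = \int_{-\infty}^{\infty} 3 x e^{- 3 x^{2}} \sin{\left(b x \right)} \, dx.$$

Integrate $\int_{-\infty}^{\infty} x \sin(b x)\, e^{- 3 x^{2}}\, dx$ by parts with $u = \sin(b x)$ and $dv = x\, e^{- 3 x^{2}}\, dx$, giving $v = - \frac{e^{- 3 x^{2}}}{6}$. The boundary term vanishes and
$$\int_{-\infty}^{\infty} x \sin(b x)\, e^{- 3 x^{2}}\, dx = \frac{b}{6} \int_{-\infty}^{\infty} \cos(b x)\, e^{- 3 x^{2}}\, dx,$$
so $I'(b) = - \frac{b}{6}\, I(b)$.

This is a separable first-order ODE; solving with the initial condition $I(0) = \int_{-\infty}^{\infty} - 3 e^{- 3 x^{2}}\,dx = - \sqrt{3} \sqrt{\pi}$ gives
$$I(b) = - \sqrt{3} \sqrt{\pi} e^{- \frac{b^{2}}{12}}.$$

Setting $b = \frac{1}{3}$:
$$I = - \frac{\sqrt{3} \sqrt{\pi}}{e^{\frac{1}{108}}}.$$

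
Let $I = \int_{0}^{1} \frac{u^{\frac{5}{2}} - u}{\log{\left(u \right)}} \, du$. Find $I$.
$\log{\left(\frac{7}{4} \right)}$

Consider the one-parameter family: let $I(a) = \int_{0}^{1} \frac{- u + u^{a}}{\log{\left(u \right)}} \, du$.

Since $\dfrac{\partial}{\partial a}\,u^{a} = u^{a} \ln u$, the $\ln u$ in the denominator cancels and
$$\frac{dI}{da} = \int_{0}^{1} u^{a} \, du = \left[\frac{u^{a+1}}{a+1}\right]_0^1 = \frac{1}{a + 1}.$$

Integrating with respect to $a$ gives $I(a) = \log{\left(\frac{a}{2} + \frac{1}{2} \right)} + C$.

At $a = 1$ the integrand is identically $0$, so $I(1) = 0$. The closed form gives $0$, hence $C = 0$.

Setting $a = \frac{5}{2}$:
$$I = \log{\left(\frac{7}{4} \right)}.$$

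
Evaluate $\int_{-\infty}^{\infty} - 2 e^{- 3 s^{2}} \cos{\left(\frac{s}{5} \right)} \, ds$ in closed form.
$- \frac{2 \sqrt{3} \sqrt{\pi}}{3 e^{\frac{1}{300}}}$

Let $b$ denote the cosine frequency and define $I(b) = \int_{-\infty}^{\infty} - 2 e^{- 3 s^{2}} \cos{\left(b s \right)} \, ds$.

Differentiating under the integral sign,
$$I'(b) = \int_{-\infty}^{\infty} 2 s e^{- 3 s^{2}} \sin{\left(b s \right)} \, ds.$$

Integrate $\int_{-\infty}^{\infty} s \sin(b s)\, e^{- 3 s^{2}}\, ds$ by parts with $u = \sin(b s)$ and $dv = s\, e^{- 3 s^{2}}\, ds$, giving $v = - \frac{e^{- 3 s^{2}}}{6}$. The boundary term vanishes and
$$\int_{-\infty}^{\infty} s \sin(b s)\, e^{- 3 s^{2}}\, ds = \frac{b}{6} \int_{-\infty}^{\infty} \cos(b s)\, e^{- 3 s^{2}}\, ds,$$
so $I'(b) = - \frac{b}{6}\, I(b)$.

This is a separable first-order ODE; solving with the initial condition $I(0) = \int_{-\infty}^{\infty} - 2 e^{- 3 s^{2}}\,ds = - \frac{2 \sqrt{3} \sqrt{\pi}}{3}$ gives
$$I(b) = - \frac{2 \sqrt{3} \sqrt{\pi} e^{- \frac{b^{2}}{12}}}{3}.$$

Setting $b = \frac{1}{5}$:
$$I = - \frac{2 \sqrt{3} \sqrt{\pi}}{3 e^{\frac{1}{300}}}.$$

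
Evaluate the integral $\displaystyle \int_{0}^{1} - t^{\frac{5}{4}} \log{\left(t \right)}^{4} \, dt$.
$- \frac{8192}{19683}$

Consider the simpler parametrised integral
$$J(a) = \int_{0}^{1} - t^{a} \, dt = - \frac{1}{a + 1}.$$

Differentiating under the integral sign brings down a factor of $\ln t$:
$$\frac{dJ}{da} = \int_{0}^{1} - t^{a} \log{\left(t \right)} \, dt = \frac{1}{\left(a + 1\right)^{2}}.$$

Repeating $4$ times in total — each differentiation brings down another $\ln t$ — gives
$$\frac{d^{4}J}{da^{4}} = \int_{0}^{1} - t^{a} \log{\left(t \right)}^{4} \, dt = - \frac{24}{\left(a + 1\right)^{5}},$$
and the integrand here is exactly the target integrand, so $I = - \frac{24}{\left(a + 1\right)^{5}}$.

Setting $a = \frac{5}{4}$:
$$I = - \frac{8192}{19683}.$$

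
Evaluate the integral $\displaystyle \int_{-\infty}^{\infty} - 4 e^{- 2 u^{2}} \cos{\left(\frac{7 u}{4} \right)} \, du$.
$- \frac{2 \sqrt{2} \sqrt{\pi}}{e^{\frac{49}{128}}}$

Treat the cosine frequency as a parameter and define $I(b) = \int_{-\infty}^{\infty} - 4 e^{- 2 u^{2}} \cos{\left(b u \right)} \, du$.

Differentiating under the integral sign,
$$I'(b) = \int_{-\infty}^{\infty} 4 u e^{- 2 u^{2}} \sin{\left(b u \right)} \, du.$$

Integrate $\int_{-\infty}^{\infty} u \sin(b u)\, e^{- 2 u^{2}}\, du$ by parts with $w = \sin(b u)$ and $dv = u\, e^{- 2 u^{2}}\, du$, giving $v = - \frac{e^{- 2 u^{2}}}{4}$. The boundary term vanishes and
$$\int_{-\infty}^{\infty} u \sin(b u)\, e^{- 2 u^{2}}\, du = \frac{b}{4} \int_{-\infty}^{\infty} \cos(b u)\, e^{- 2 u^{2}}\, du,$$
so $I'(b) = - \frac{b}{4}\, I(b)$.

This is a separable first-order ODE; solving with the initial condition $I(0) = \int_{-\infty}^{\infty} - 4 e^{- 2 u^{2}}\,du = - 2 \sqrt{2} \sqrt{\pi}$ gives
$$I(b) = - 2 \sqrt{2} \sqrt{\pi} e^{- \frac{b^{2}}{8}}.$$

Setting $b = \frac{7}{4}$:
$$I = - \frac{2 \sqrt{2} \sqrt{\pi}}{e^{\frac{49}{128}}}.$$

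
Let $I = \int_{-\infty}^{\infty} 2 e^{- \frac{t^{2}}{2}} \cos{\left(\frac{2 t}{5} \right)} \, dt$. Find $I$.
$\frac{2 \sqrt{2} \sqrt{\pi}}{e^{\frac{2}{25}}}$

Treat the cosine frequency as a parameter and define $I(b) = \int_{-\infty}^{\infty} 2 e^{- \frac{t^{2}}{2}} \cos{\left(b t \right)} \, dt$.

Differentiating under the integral sign,
$$I'(b) = \int_{-\infty}^{\infty} - 2 t e^{- \frac{t^{2}}{2}} \sin{\left(b t \right)} \, dt.$$

Integrate $\int_{-\infty}^{\infty} t \sin(b t)\, e^{- \frac{t^{2}}{2}}\, dt$ by parts with $u = \sin(b t)$ and $dv = t\, e^{- \frac{t^{2}}{2}}\, dt$, giving $v = - e^{- \frac{t^{2}}{2}}$. The boundary term vanishes and
$$\int_{-\infty}^{\infty} t \sin(b t)\, e^{- \frac{t^{2}}{2}}\, dt = b \int_{-\infty}^{\infty} \cos(b t)\, e^{- \frac{t^{2}}{2}}\, dt,$$
so $I'(b) = - b\, I(b)$.

This is a separable first-order ODE; solving with the initial condition $I(0) = \int_{-\infty}^{\infty} 2 e^{- \frac{t^{2}}{2}}\,dt = 2 \sqrt{2} \sqrt{\pi}$ gives
$$I(b) = 2 \sqrt{2} \sqrt{\pi} e^{- \frac{b^{2}}{2}}.$$

Setting $b = \frac{2}{5}$:
$$I = \frac{2 \sqrt{2} \sqrt{\pi}}{e^{\frac{2}{25}}}.$$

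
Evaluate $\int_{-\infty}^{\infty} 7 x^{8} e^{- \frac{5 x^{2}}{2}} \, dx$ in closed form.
$\frac{147 \sqrt{10} \sqrt{\pi}}{625}$

Consider the simpler parametrised integral
$$J(a) = \int_{-\infty}^{\infty} 7 e^{- a x^{2}} \, dx = \frac{7 \sqrt{\pi}}{\sqrt{a}}.$$

Differentiating under the integral sign brings down a factor of $(-x^2)$:
$$\frac{dJ}{da} = \int_{-\infty}^{\infty} - 7 x^{2} e^{- a x^{2}} \, dx = - \frac{7 \sqrt{\pi}}{2 a^{\frac{3}{2}}}.$$

Repeating $4$ times in total — each differentiation brings down another $(-x^2)$ — gives
$$\frac{d^{4}J}{da^{4}} = \int_{-\infty}^{\infty} 7 x^{8} e^{- a x^{2}} \, dx = \frac{735 \sqrt{\pi}}{16 a^{\frac{9}{2}}},$$
and the integrand here is exactly the target integrand, so $I = \frac{735 \sqrt{\pi}}{16 a^{\frac{9}{2}}}$.

Setting $a = \frac{5}{2}$:
$$I = \frac{147 \sqrt{10} \sqrt{\pi}}{625}.$$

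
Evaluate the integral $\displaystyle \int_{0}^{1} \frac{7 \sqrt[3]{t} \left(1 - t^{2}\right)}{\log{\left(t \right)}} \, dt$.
$\log{\left(\frac{128}{78125} \right)}$

Introduce a parameter $a$ in the exponent: let $I(a) = \int_{0}^{1} \frac{7 \left(- t^{\frac{7}{3}} + t^{a}\right)}{\log{\left(t \right)}} \, dt$.

Since $\dfrac{\partial}{\partial a}\,t^{a} = t^{a} \ln t$, the $\ln t$ in the denominator cancels and
$$\frac{dI}{da} = \int_{0}^{1} 7 t^{a} \, dt = 7 \left[\frac{t^{a+1}}{a+1}\right]_0^1 = \frac{7}{a + 1}.$$

Integrating with respect to $a$ gives $I(a) = \log{\left(\frac{2187 \left(a + 1\right)^{7}}{10000000} \right)} + C$.

At $a = \frac{7}{3}$ the integrand is identically $0$, so $I(\frac{7}{3}) = 0$. The closed form gives $0$, hence $C = 0$.

Setting $a = \frac{1}{3}$:
$$I = \log{\left(\frac{128}{78125} \right)}.$$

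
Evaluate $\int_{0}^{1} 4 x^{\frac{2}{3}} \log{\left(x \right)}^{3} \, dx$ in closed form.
$- \frac{1944}{625}$

Begin with the known integral
$$J(a) = \int_{0}^{1} 4 x^{a} \, dx = \frac{4}{a + 1}.$$

Differentiating under the integral sign brings down a factor of $\ln x$:
$$\frac{dJ}{da} = \int_{0}^{1} 4 x^{a} \log{\left(x \right)} \, dx = - \frac{4}{\left(a + 1\right)^{2}}.$$

Repeating $3$ times in total — each differentiation brings down another $\ln x$ — gives
$$\frac{d^{3}J}{da^{3}} = \int_{0}^{1} 4 x^{a} \log{\left(x \right)}^{3} \, dx = - \frac{24}{\left(a + 1\right)^{4}},$$
and the integrand here is exactly the target integrand, so $I = - \frac{24}{\left(a + 1\right)^{4}}$.

Setting $a = \frac{2}{3}$:
$$I = - \frac{1944}{625}.$$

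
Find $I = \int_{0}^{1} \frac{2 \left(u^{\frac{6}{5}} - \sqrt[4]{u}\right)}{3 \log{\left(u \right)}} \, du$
$\log{\left(\frac{2 \sqrt[3]{242} \cdot 5^{\frac{2}{3}}}{25} \right)}$

Replace the exponent $\frac{1}{4}$ by a parameter $a$: let $I(a) = \int_{0}^{1} \frac{2 \left(u^{\frac{6}{5}} - u^{a}\right)}{3 \log{\left(u \right)}} \, du$.

Since $\dfrac{\partial}{\partial a}\,u^{a} = u^{a} \ln u$, the $\ln u$ in the denominator cancels and
$$\frac{dI}{da} = \int_{0}^{1} - \frac{2}{3} u^{a} \, du = - \frac{2}{3} \left[\frac{u^{a+1}}{a+1}\right]_0^1 = - \frac{2}{3 a + 3}.$$

Integrating with respect to $a$ gives $I(a) = - \frac{2 \log{\left(a + 1 \right)}}{3} - \frac{2 \log{\left(5 \right)}}{3} + \frac{2 \log{\left(11 \right)}}{3} + C$.

At $a = \frac{6}{5}$ the integrand is identically $0$, so $I(\frac{6}{5}) = 0$. The closed form gives $0$, hence $C = 0$.

Setting $a = \frac{1}{4}$:
$$I = \log{\left(\frac{2 \sqrt[3]{242} \cdot 5^{\frac{2}{3}}}{25} \right)}.$$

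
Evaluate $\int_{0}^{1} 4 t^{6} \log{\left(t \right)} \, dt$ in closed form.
$- \frac{4}{49}$

Begin with the known integral
$$J(a) = \int_{0}^{1} 4 t^{a} \, dt = \frac{4}{a + 1}.$$

Differentiating under the integral sign brings down a factor of $\ln t$:
$$\frac{dJ}{da} = \int_{0}^{1} 4 t^{a} \log{\left(t \right)} \, dt = - \frac{4}{\left(a + 1\right)^{2}}.$$

The integral on the left is $I$, so $I = - \frac{4}{\left(a + 1\right)^{2}}$.

Setting $a = 6$:
$$I = - \frac{4}{49}.$$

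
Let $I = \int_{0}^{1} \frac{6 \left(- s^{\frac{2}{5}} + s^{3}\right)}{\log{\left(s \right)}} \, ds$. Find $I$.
$- \log{\left(\frac{117649}{64000000} \right)}$

Consider the one-parameter family: let $I(a) = \int_{0}^{1} \frac{6 \left(s^{3} - s^{a}\right)}{\log{\left(s \right)}} \, ds$.

Since $\dfrac{\partial}{\partial a}\,s^{a} = s^{a} \ln s$, the $\ln s$ in the denominator cancels and
$$\frac{dI}{da} = \int_{0}^{1} -6 s^{a} \, ds = -6 \left[\frac{s^{a+1}}{a+1}\right]_0^1 = - \frac{6}{a + 1}.$$

Integrating with respect to $a$ gives $I(a) = - \log{\left(\frac{\left(a + 1\right)^{6}}{4096} \right)} + C$.

At $a = 3$ the integrand is identically $0$, so $I(3) = 0$. The closed form gives $0$, hence $C = 0$.

Setting $a = \frac{2}{5}$:
$$I = - \log{\left(\frac{117649}{64000000} \right)}.$$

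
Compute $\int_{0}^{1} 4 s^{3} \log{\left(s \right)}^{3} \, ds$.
$- \frac{3}{32}$

Start from the elementary integral
$$J(a) = \int_{0}^{1} 4 s^{a} \, ds = \frac{4}{a + 1}.$$

Differentiating under the integral sign brings down a factor of $\ln s$:
$$\frac{dJ}{da} = \int_{0}^{1} 4 s^{a} \log{\left(s \right)} \, ds = - \frac{4}{\left(a + 1\right)^{2}}.$$

Repeating $3$ times in total — each differentiation brings down another $\ln s$ — gives
$$\frac{d^{3}J}{da^{3}} = \int_{0}^{1} 4 s^{a} \log{\left(s \right)}^{3} \, ds = - \frac{24}{\left(a + 1\right)^{4}},$$
and the integrand here is exactly the target integrand, so $I = - \frac{24}{\left(a + 1\right)^{4}}$.

Setting $a = 3$:
$$I = - \frac{3}{32}.$$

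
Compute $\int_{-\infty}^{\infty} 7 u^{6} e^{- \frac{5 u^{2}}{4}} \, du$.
$\frac{336 \sqrt{5} \sqrt{\pi}}{125}$

Consider the simpler parametrised integral
$$J(a) = \int_{-\infty}^{\infty} 7 e^{- a u^{2}} \, du = \frac{7 \sqrt{\pi}}{\sqrt{a}}.$$

Differentiating under the integral sign brings down a factor of $(-u^2)$:
$$\frac{dJ}{da} = \int_{-\infty}^{\infty} - 7 u^{2} e^{- a u^{2}} \, du = - \frac{7 \sqrt{\pi}}{2 a^{\frac{3}{2}}}.$$

Repeating $3$ times in total — each differentiation brings down another $(-u^2)$ — gives
$$\frac{d^{3}J}{da^{3}} = \int_{-\infty}^{\infty} - 7 u^{6} e^{- a u^{2}} \, du = - \frac{105 \sqrt{\pi}}{8 a^{\frac{7}{2}}},$$
and the integrand here is $(-1)^{3}$ times the target integrand, so $I = (-1)^{3}\,\frac{d^{3}J}{da^{3}} = \frac{105 \sqrt{\pi}}{8 a^{\frac{7}{2}}}$.

Setting $a = \frac{5}{4}$:
$$I = \frac{336 \sqrt{5} \sqrt{\pi}}{125}.$$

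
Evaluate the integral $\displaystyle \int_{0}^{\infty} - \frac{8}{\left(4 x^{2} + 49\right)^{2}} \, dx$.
$- \frac{\pi}{343}$

Begin with the known result
$$J(a) = \int_{0}^{\infty} - \frac{1}{2 \left(a^{2} + x^{2}\right)} \, dx = - \frac{\pi}{4 a}.$$

Differentiating under the integral sign with respect to $a$,
$$\frac{dJ}{da} = \int_{0}^{\infty} \frac{a}{\left(a^{2} + x^{2}\right)^{2}} \, dx = \frac{\pi}{4 a^{2}},$$
so $\int_{0}^{\infty} - \frac{1}{2 \left(a^{2} + x^{2}\right)^{2}} \, dx = - \frac{\pi}{8 a^{3}}$.

Setting $a = \frac{7}{2}$:
$$I = - \frac{\pi}{343}.$$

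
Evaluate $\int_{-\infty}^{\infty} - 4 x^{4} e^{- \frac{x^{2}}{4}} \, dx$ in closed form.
$- 96 \sqrt{\pi}$

Begin with the known integral
$$J(a) = \int_{-\infty}^{\infty} - 4 e^{- a x^{2}} \, dx = - \frac{4 \sqrt{\pi}}{\sqrt{a}}.$$

Differentiating under the integral sign brings down a factor of $(-x^2)$:
$$\frac{dJ}{da} = \int_{-\infty}^{\infty} 4 x^{2} e^{- a x^{2}} \, dx = \frac{2 \sqrt{\pi}}{a^{\frac{3}{2}}}.$$

Repeating twice in total — each differentiation brings down another $(-x^2)$ — gives
$$\frac{d^{2}J}{da^{2}} = \int_{-\infty}^{\infty} - 4 x^{4} e^{- a x^{2}} \, dx = - \frac{3 \sqrt{\pi}}{a^{\frac{5}{2}}},$$
and the integrand here is exactly the target integrand, so $I = - \frac{3 \sqrt{\pi}}{a^{\frac{5}{2}}}$.

Setting $a = \frac{1}{4}$:
$$I = - 96 \sqrt{\pi}.$$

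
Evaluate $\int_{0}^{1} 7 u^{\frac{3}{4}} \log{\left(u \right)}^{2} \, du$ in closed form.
$\frac{128}{49}$

Start from the elementary integral
$$J(a) = \int_{0}^{1} 7 u^{a} \, du = \frac{7}{a + 1}.$$

Differentiating under the integral sign brings down a factor of $\ln u$:
$$\frac{dJ}{da} = \int_{0}^{1} 7 u^{a} \log{\left(u \right)} \, du = - \frac{7}{\left(a + 1\right)^{2}}.$$

Repeating twice in total — each differentiation brings down another $\ln u$ — gives
$$\frac{d^{2}J}{da^{2}} = \int_{0}^{1} 7 u^{a} \log{\left(u \right)}^{2} \, du = \frac{14}{\left(a + 1\right)^{3}},$$
and the integrand here is exactly the target integrand, so $I = \frac{14}{\left(a + 1\right)^{3}}$.

Setting $a = \frac{3}{4}$:
$$I = \frac{128}{49}.$$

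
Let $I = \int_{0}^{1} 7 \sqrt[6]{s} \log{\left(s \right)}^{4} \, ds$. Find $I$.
$\frac{186624}{2401}$

Begin with the known integral
$$J(a) = \int_{0}^{1} 7 s^{a} \, ds = \frac{7}{a + 1}.$$

Differentiating under the integral sign brings down a factor of $\ln s$:
$$\frac{dJ}{da} = \int_{0}^{1} 7 s^{a} \log{\left(s \right)} \, ds = - \frac{7}{\left(a + 1\right)^{2}}.$$

Repeating $4$ times in total — each differentiation brings down another $\ln s$ — gives
$$\frac{d^{4}J}{da^{4}} = \int_{0}^{1} 7 s^{a} \log{\left(s \right)}^{4} \, ds = \frac{168}{\left(a + 1\right)^{5}},$$
and the integrand here is exactly the target integrand, so $I = \frac{168}{\left(a + 1\right)^{5}}$.

Setting $a = \frac{1}{6}$:
$$I = \frac{186624}{2401}.$$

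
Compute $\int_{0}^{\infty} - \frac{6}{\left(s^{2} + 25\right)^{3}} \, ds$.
$- \frac{9 \pi}{25000}$

Begin with the known result
$$J(a) = \int_{0}^{\infty} - \frac{6}{a^{2} + s^{2}} \, ds = - \frac{3 \pi}{a}.$$

Differentiating under the integral sign with respect to $a$,
$$\frac{dJ}{da} = \int_{0}^{\infty} \frac{12 a}{\left(a^{2} + s^{2}\right)^{2}} \, ds = \frac{3 \pi}{a^{2}},$$
so $\int_{0}^{\infty} - \frac{6}{\left(a^{2} + s^{2}\right)^{2}} \, ds = - \frac{3 \pi}{2 a^{3}}$.

Repeating — each differentiation of $1/(s^2+a^2)^j$ produces $-2ja/(s^2+a^2)^{j+1}$ — and dividing through by $-2ja$ at each step yields, after $2$ differentiations in total,
$$\int_{0}^{\infty} - \frac{6}{\left(a^{2} + s^{2}\right)^{3}} \, ds = - \frac{9 \pi}{8 a^{5}}.$$

Setting $a = 5$:
$$I = - \frac{9 \pi}{25000}.$$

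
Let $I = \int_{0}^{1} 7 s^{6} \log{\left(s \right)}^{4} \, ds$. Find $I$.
$\frac{24}{2401}$

Begin with the known integral
$$J(a) = \int_{0}^{1} 7 s^{a} \, ds = \frac{7}{a + 1}.$$

Differentiating under the integral sign brings down a factor of $\ln s$:
$$\frac{dJ}{da} = \int_{0}^{1} 7 s^{a} \log{\left(s \right)} \, ds = - \frac{7}{\left(a + 1\right)^{2}}.$$

Repeating $4$ times in total — each differentiation brings down another $\ln s$ — gives
$$\frac{d^{4}J}{da^{4}} = \int_{0}^{1} 7 s^{a} \log{\left(s \right)}^{4} \, ds = \frac{168}{\left(a + 1\right)^{5}},$$
and the integrand here is exactly the target integrand, so $I = \frac{168}{\left(a + 1\right)^{5}}$.

Setting $a = 6$:
$$I = \frac{24}{2401}.$$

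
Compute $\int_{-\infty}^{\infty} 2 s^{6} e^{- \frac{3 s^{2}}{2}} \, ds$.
$\frac{10 \sqrt{6} \sqrt{\pi}}{27}$

Start from the elementary integral
$$J(a) = \int_{-\infty}^{\infty} 2 e^{- a s^{2}} \, ds = \frac{2 \sqrt{\pi}}{\sqrt{a}}.$$

Differentiating under the integral sign brings down a factor of $(-s^2)$:
$$\frac{dJ}{da} = \int_{-\infty}^{\infty} - 2 s^{2} e^{- a s^{2}} \, ds = - \frac{\sqrt{\pi}}{a^{\frac{3}{2}}}.$$

Repeating $3$ times in total — each differentiation brings down another $(-s^2)$ — gives
$$\frac{d^{3}J}{da^{3}} = \int_{-\infty}^{\infty} - 2 s^{6} e^{- a s^{2}} \, ds = - \frac{15 \sqrt{\pi}}{4 a^{\frac{7}{2}}},$$
and the integrand here is $(-1)^{3}$ times the target integrand, so $I = (-1)^{3}\,\frac{d^{3}J}{da^{3}} = \frac{15 \sqrt{\pi}}{4 a^{\frac{7}{2}}}$.

Setting $a = \frac{3}{2}$:
$$I = \frac{10 \sqrt{6} \sqrt{\pi}}{27}.$$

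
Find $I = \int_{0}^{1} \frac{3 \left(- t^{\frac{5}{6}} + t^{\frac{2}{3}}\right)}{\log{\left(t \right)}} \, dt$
$\log{\left(\frac{1000}{1331} \right)}$

Introduce a parameter $a$ in the exponent: let $I(a) = \int_{0}^{1} \frac{3 \left(- t^{\frac{5}{6}} + t^{a}\right)}{\log{\left(t \right)}} \, dt$.

Since $\dfrac{\partial}{\partial a}\,t^{a} = t^{a} \ln t$, the $\ln t$ in the denominator cancels and
$$\frac{dI}{da} = \int_{0}^{1} 3 t^{a} \, dt = 3 \left[\frac{t^{a+1}}{a+1}\right]_0^1 = \frac{3}{a + 1}.$$

Integrating with respect to $a$ gives $I(a) = \log{\left(\frac{216 \left(a + 1\right)^{3}}{1331} \right)} + C$.

At $a = \frac{5}{6}$ the integrand is identically $0$, so $I(\frac{5}{6}) = 0$. The closed form gives $0$, hence $C = 0$.

Setting $a = \frac{2}{3}$:
$$I = \log{\left(\frac{1000}{1331} \right)}.$$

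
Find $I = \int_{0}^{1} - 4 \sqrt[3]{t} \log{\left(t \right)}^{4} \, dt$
$- \frac{729}{32}$

Begin with the known integral
$$J(a) = \int_{0}^{1} - 4 t^{a} \, dt = - \frac{4}{a + 1}.$$

Differentiating under the integral sign brings down a factor of $\ln t$:
$$\frac{dJ}{da} = \int_{0}^{1} - 4 t^{a} \log{\left(t \right)} \, dt = \frac{4}{\left(a + 1\right)^{2}}.$$

Repeating $4$ times in total — each differentiation brings down another $\ln t$ — gives
$$\frac{d^{4}J}{da^{4}} = \int_{0}^{1} - 4 t^{a} \log{\left(t \right)}^{4} \, dt = - \frac{96}{\left(a + 1\right)^{5}},$$
and the integrand here is exactly the target integrand, so $I = - \frac{96}{\left(a + 1\right)^{5}}$.

Setting $a = \frac{1}{3}$:
$$I = - \frac{729}{32}.$$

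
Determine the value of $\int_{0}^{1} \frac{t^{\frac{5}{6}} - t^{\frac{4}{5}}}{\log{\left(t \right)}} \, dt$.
$- \log{\left(54 \right)} + \log{\left(55 \right)}$

Replace the exponent $\frac{4}{5}$ by a parameter $a$: let $I(a) = \int_{0}^{1} \frac{t^{\frac{5}{6}} - t^{a}}{\log{\left(t \right)}} \, dt$.

Since $\dfrac{\partial}{\partial a}\,t^{a} = t^{a} \ln t$, the $\ln t$ in the denominator cancels and
$$\frac{dI}{da} = \int_{0}^{1} -1 t^{a} \, dt = -1 \left[\frac{t^{a+1}}{a+1}\right]_0^1 = - \frac{1}{a + 1}.$$

Integrating with respect to $a$ gives $I(a) = - \log{\left(\frac{6 a}{11} + \frac{6}{11} \right)} + C$.

At $a = \frac{5}{6}$ the integrand is identically $0$, so $I(\frac{5}{6}) = 0$. The closed form gives $0$, hence $C = 0$.

Setting $a = \frac{4}{5}$:
$$I = - \log{\left(54 \right)} + \log{\left(55 \right)}.$$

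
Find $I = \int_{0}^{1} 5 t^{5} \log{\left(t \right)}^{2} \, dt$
$\frac{5}{108}$

Begin with the known integral
$$J(a) = \int_{0}^{1} 5 t^{a} \, dt = \frac{5}{a + 1}.$$

Differentiating under the integral sign brings down a factor of $\ln t$:
$$\frac{dJ}{da} = \int_{0}^{1} 5 t^{a} \log{\left(t \right)} \, dt = - \frac{5}{\left(a + 1\right)^{2}}.$$

Repeating twice in total — each differentiation brings down another $\ln t$ — gives
$$\frac{d^{2}J}{da^{2}} = \int_{0}^{1} 5 t^{a} \log{\left(t \right)}^{2} \, dt = \frac{10}{\left(a + 1\right)^{3}},$$
and the integrand here is exactly the target integrand, so $I = \frac{10}{\left(a + 1\right)^{3}}$.

Setting $a = 5$:
$$I = \frac{5}{108}.$$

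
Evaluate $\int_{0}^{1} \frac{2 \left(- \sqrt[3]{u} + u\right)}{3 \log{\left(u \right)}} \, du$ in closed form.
$- \frac{2 \log{\left(2 \right)}}{3} + \frac{2 \log{\left(3 \right)}}{3}$

Consider the one-parameter family: let $I(a) = \int_{0}^{1} \frac{2 \left(u - u^{a}\right)}{3 \log{\left(u \right)}} \, du$.

Since $\dfrac{\partial}{\partial a}\,u^{a} = u^{a} \ln u$, the $\ln u$ in the denominator cancels and
$$\frac{dI}{da} = \int_{0}^{1} - \frac{2}{3} u^{a} \, du = - \frac{2}{3} \left[\frac{u^{a+1}}{a+1}\right]_0^1 = - \frac{2}{3 a + 3}.$$

Integrating with respect to $a$ gives $I(a) = - \frac{2 \log{\left(a + 1 \right)}}{3} + \frac{2 \log{\left(2 \right)}}{3} + C$.

At $a = 1$ the integrand is identically $0$, so $I(1) = 0$. The closed form gives $0$, hence $C = 0$.

Setting $a = \frac{1}{3}$:
$$I = - \frac{2 \log{\left(2 \right)}}{3} + \frac{2 \log{\left(3 \right)}}{3}.$$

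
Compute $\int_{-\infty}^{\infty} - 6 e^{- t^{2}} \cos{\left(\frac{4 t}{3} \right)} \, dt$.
$- \frac{6 \sqrt{\pi}}{e^{\frac{4}{9}}}$

Treat the cosine frequency as a parameter and define $I(b) = \int_{-\infty}^{\infty} - 6 e^{- t^{2}} \cos{\left(b t \right)} \, dt$.

Differentiating under the integral sign,
$$I'(b) = \int_{-\infty}^{\infty} 6 t e^{- t^{2}} \sin{\left(b t \right)} \, dt.$$

Integrate $\int_{-\infty}^{\infty} t \sin(b t)\, e^{- t^{2}}\, dt$ by parts with $u = \sin(b t)$ and $dv = t\, e^{- t^{2}}\, dt$, giving $v = - \frac{e^{- t^{2}}}{2}$. The boundary term vanishes and
$$\int_{-\infty}^{\infty} t \sin(b t)\, e^{- t^{2}}\, dt = \frac{b}{2} \int_{-\infty}^{\infty} \cos(b t)\, e^{- t^{2}}\, dt,$$
so $I'(b) = - \frac{b}{2}\, I(b)$.

This is a separable first-order ODE; solving with the initial condition $I(0) = \int_{-\infty}^{\infty} - 6 e^{- t^{2}}\,dt = - 6 \sqrt{\pi}$ gives
$$I(b) = - 6 \sqrt{\pi} e^{- \frac{b^{2}}{4}}.$$

Setting $b = \frac{4}{3}$:
$$I = - \frac{6 \sqrt{\pi}}{e^{\frac{4}{9}}}.$$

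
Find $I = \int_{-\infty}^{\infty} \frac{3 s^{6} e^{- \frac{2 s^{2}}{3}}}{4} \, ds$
$\frac{1215 \sqrt{6} \sqrt{\pi}}{512}$

Begin with the known integral
$$J(a) = \int_{-\infty}^{\infty} \frac{3 e^{- a s^{2}}}{4} \, ds = \frac{3 \sqrt{\pi}}{4 \sqrt{a}}.$$

Differentiating under the integral sign brings down a factor of $(-s^2)$:
$$\frac{dJ}{da} = \int_{-\infty}^{\infty} - \frac{3 s^{2} e^{- a s^{2}}}{4} \, ds = - \frac{3 \sqrt{\pi}}{8 a^{\frac{3}{2}}}.$$

Repeating $3$ times in total — each differentiation brings down another $(-s^2)$ — gives
$$\frac{d^{3}J}{da^{3}} = \int_{-\infty}^{\infty} - \frac{3 s^{6} e^{- a s^{2}}}{4} \, ds = - \frac{45 \sqrt{\pi}}{32 a^{\frac{7}{2}}},$$
and the integrand here is $(-1)^{3}$ times the target integrand, so $I = (-1)^{3}\,\frac{d^{3}J}{da^{3}} = \frac{45 \sqrt{\pi}}{32 a^{\frac{7}{2}}}$.

Setting $a = \frac{2}{3}$:
$$I = \frac{1215 \sqrt{6} \sqrt{\pi}}{512}.$$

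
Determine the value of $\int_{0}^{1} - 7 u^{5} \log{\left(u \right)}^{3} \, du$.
$\frac{7}{216}$

Consider the simpler parametrised integral
$$J(a) = \int_{0}^{1} - 7 u^{a} \, du = - \frac{7}{a + 1}.$$

Differentiating under the integral sign brings down a factor of $\ln u$:
$$\frac{dJ}{da} = \int_{0}^{1} - 7 u^{a} \log{\left(u \right)} \, du = \frac{7}{\left(a + 1\right)^{2}}.$$

Repeating $3$ times in total — each differentiation brings down another $\ln u$ — gives
$$\frac{d^{3}J}{da^{3}} = \int_{0}^{1} - 7 u^{a} \log{\left(u \right)}^{3} \, du = \frac{42}{\left(a + 1\right)^{4}},$$
and the integrand here is exactly the target integrand, so $I = \frac{42}{\left(a + 1\right)^{4}}$.

Setting $a = 5$:
$$I = \frac{7}{216}.$$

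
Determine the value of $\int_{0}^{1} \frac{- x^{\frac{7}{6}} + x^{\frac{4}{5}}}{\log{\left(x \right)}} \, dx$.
$\log{\left(\frac{54}{65} \right)}$

Introduce a parameter $a$ in the exponent: let $I(a) = \int_{0}^{1} \frac{- x^{\frac{7}{6}} + x^{a}}{\log{\left(x \right)}} \, dx$.

Since $\dfrac{\partial}{\partial a}\,x^{a} = x^{a} \ln x$, the $\ln x$ in the denominator cancels and
$$\frac{dI}{da} = \int_{0}^{1} x^{a} \, dx = \left[\frac{x^{a+1}}{a+1}\right]_0^1 = \frac{1}{a + 1}.$$

Integrating with respect to $a$ gives $I(a) = \log{\left(\frac{6 a}{13} + \frac{6}{13} \right)} + C$.

At $a = \frac{7}{6}$ the integrand is identically $0$, so $I(\frac{7}{6}) = 0$. The closed form gives $0$, hence $C = 0$.

Setting $a = \frac{4}{5}$:
$$I = \log{\left(\frac{54}{65} \right)}.$$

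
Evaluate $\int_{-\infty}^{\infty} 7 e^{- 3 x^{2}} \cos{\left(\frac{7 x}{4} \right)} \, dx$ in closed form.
$\frac{7 \sqrt{3} \sqrt{\pi}}{3 e^{\frac{49}{192}}}$

Treat the cosine frequency as a parameter and define $I(b) = \int_{-\infty}^{\infty} 7 e^{- 3 x^{2}} \cos{\left(b x \right)} \, dx$.

Differentiating under the integral sign,
$$I'(b) = \int_{-\infty}^{\infty} - 7 x e^{- 3 x^{2}} \sin{\left(b x \right)} \, dx.$$

Integrate $\int_{-\infty}^{\infty} x \sin(b x)\, e^{- 3 x^{2}}\, dx$ by parts with $u = \sin(b x)$ and $dv = x\, e^{- 3 x^{2}}\, dx$, giving $v = - \frac{e^{- 3 x^{2}}}{6}$. The boundary term vanishes and
$$\int_{-\infty}^{\infty} x \sin(b x)\, e^{- 3 x^{2}}\, dx = \frac{b}{6} \int_{-\infty}^{\infty} \cos(b x)\, e^{- 3 x^{2}}\, dx,$$
so $I'(b) = - \frac{b}{6}\, I(b)$.

This is a separable first-order ODE; solving with the initial condition $I(0) = \int_{-\infty}^{\infty} 7 e^{- 3 x^{2}}\,dx = \frac{7 \sqrt{3} \sqrt{\pi}}{3}$ gives
$$I(b) = \frac{7 \sqrt{3} \sqrt{\pi} e^{- \frac{b^{2}}{12}}}{3}.$$

Setting $b = \frac{7}{4}$:
$$I = \frac{7 \sqrt{3} \sqrt{\pi}}{3 e^{\frac{49}{192}}}.$$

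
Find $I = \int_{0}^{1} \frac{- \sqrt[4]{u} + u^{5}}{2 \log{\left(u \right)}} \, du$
$\log{\left(\frac{2 \sqrt{30}}{5} \right)}$

Introduce a parameter $a$ in the exponent: let $I(a) = \int_{0}^{1} \frac{- \sqrt[4]{u} + u^{a}}{2 \log{\left(u \right)}} \, du$.

Since $\dfrac{\partial}{\partial a}\,u^{a} = u^{a} \ln u$, the $\ln u$ in the denominator cancels and
$$\frac{dI}{da} = \int_{0}^{1} \frac{1}{2} u^{a} \, du = \frac{1}{2} \left[\frac{u^{a+1}}{a+1}\right]_0^1 = \frac{1}{2 \left(a + 1\right)}.$$

Integrating with respect to $a$ gives $I(a) = \frac{\log{\left(a + 1 \right)}}{2} - \frac{\log{\left(5 \right)}}{2} + \log{\left(2 \right)} + C$.

At $a = \frac{1}{4}$ the integrand is identically $0$, so $I(\frac{1}{4}) = 0$. The closed form gives $0$, hence $C = 0$.

Setting $a = 5$:
$$I = \log{\left(\frac{2 \sqrt{30}}{5} \right)}.$$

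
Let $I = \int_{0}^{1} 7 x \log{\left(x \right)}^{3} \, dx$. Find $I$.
$- \frac{21}{8}$

Start from the elementary integral
$$J(a) = \int_{0}^{1} 7 x^{a} \, dx = \frac{7}{a + 1}.$$

Differentiating under the integral sign brings down a factor of $\ln x$:
$$\frac{dJ}{da} = \int_{0}^{1} 7 x^{a} \log{\left(x \right)} \, dx = - \frac{7}{\left(a + 1\right)^{2}}.$$

Repeating $3$ times in total — each differentiation brings down another $\ln x$ — gives
$$\frac{d^{3}J}{da^{3}} = \int_{0}^{1} 7 x^{a} \log{\left(x \right)}^{3} \, dx = - \frac{42}{\left(a + 1\right)^{4}},$$
and the integrand here is exactly the target integrand, so $I = - \frac{42}{\left(a + 1\right)^{4}}$.

Setting $a = 1$:
$$I = - \frac{21}{8}.$$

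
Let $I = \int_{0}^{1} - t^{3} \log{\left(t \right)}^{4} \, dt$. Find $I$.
$- \frac{3}{128}$

Begin with the known integral
$$J(a) = \int_{0}^{1} - t^{a} \, dt = - \frac{1}{a + 1}.$$

Differentiating under the integral sign brings down a factor of $\ln t$:
$$\frac{dJ}{da} = \int_{0}^{1} - t^{a} \log{\left(t \right)} \, dt = \frac{1}{\left(a + 1\right)^{2}}.$$

Repeating $4$ times in total — each differentiation brings down another $\ln t$ — gives
$$\frac{d^{4}J}{da^{4}} = \int_{0}^{1} - t^{a} \log{\left(t \right)}^{4} \, dt = - \frac{24}{\left(a + 1\right)^{5}},$$
and the integrand here is exactly the target integrand, so $I = - \frac{24}{\left(a + 1\right)^{5}}$.

Setting $a = 3$:
$$I = - \frac{3}{128}.$$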